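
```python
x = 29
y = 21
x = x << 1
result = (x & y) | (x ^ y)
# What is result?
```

Trace:
`x = 29` → x = 29
`y = 21` → y = 21
`x = x << 1` → x = 58
`result = (x & y) | (x ^ y)` → result = 63
So result = 63

Answer: 63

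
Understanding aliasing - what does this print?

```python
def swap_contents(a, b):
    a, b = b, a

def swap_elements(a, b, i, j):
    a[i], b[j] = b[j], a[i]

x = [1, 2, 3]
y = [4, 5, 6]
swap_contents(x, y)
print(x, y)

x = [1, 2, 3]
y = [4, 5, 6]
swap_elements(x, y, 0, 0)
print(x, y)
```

Key concept: parameter rebinding vs mutation.
Step by step:
`x = [1, 2, 3]` → x = [1, 2, 3]
`y = [4, 5, 6]` → y = [4, 5, 6]
`swap_contents(x, y)` → no visible change to tracked variables
`print(x, y)` → prints [1, 2, 3] [4, 5, 6]
`x = [1, 2, 3]` → x = [1, 2, 3]
`y = [4, 5, 6]` → y = [4, 5, 6]
`swap_elements(x, y, 0, 0)` → x = [4, 2, 3]; y = [1, 5, 6]
`print(x, y)` → prints [4, 2, 3] [1, 5, 6]

Answer:
[1, 2, 3] [4, 5, 6]
[4, 2, 3] [1, 5, 6]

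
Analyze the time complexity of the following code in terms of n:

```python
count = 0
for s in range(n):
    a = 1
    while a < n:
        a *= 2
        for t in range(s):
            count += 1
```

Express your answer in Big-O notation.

Each loop level contributes: n × log n × n. Multiplying the contributions gives O(n^2 log n).

Answer: O(n^2 log n)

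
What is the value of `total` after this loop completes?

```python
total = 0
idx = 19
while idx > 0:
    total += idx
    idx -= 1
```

Sum 19 down to 1
`total` takes the values: 0 → 19 → 37 → 54 → 70 → 85 → 99 → 112 → 124 → 135 → 145 → 154 → 162 → 169 → 175 → 180 → 184 → 187 → 189 → 190

Answer: 190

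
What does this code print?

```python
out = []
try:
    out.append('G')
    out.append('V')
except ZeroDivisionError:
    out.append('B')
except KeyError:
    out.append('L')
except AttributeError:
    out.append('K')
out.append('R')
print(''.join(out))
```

Execution trace: 'G' (try body) → 'V' (try body, no exception) → 'R' (after the try/except). Output: GVR

Answer: GVR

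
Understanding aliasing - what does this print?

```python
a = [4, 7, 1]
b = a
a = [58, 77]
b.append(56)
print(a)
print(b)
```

Key concept: rebinding vs mutation: a is rebound to a new list, b still points at the original.
Step by step:
`a = [4, 7, 1]` → a = [4, 7, 1]
`b = a` → b = [4, 7, 1] (same object as a)
`a = [58, 77]` → a = [58, 77]
`b.append(56)` → b = [4, 7, 1, 56]
`print(a)` → prints [58, 77]
`print(b)` → prints [4, 7, 1, 56]

Answer:
[58, 77]
[4, 7, 1, 56]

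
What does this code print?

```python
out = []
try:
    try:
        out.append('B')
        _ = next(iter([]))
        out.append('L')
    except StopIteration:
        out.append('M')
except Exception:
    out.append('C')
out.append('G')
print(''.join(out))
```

Execution trace: 'B' (inner try body) → 'M' (inner except StopIteration) → 'G' (after the try/except). Output: BMG

Answer: BMG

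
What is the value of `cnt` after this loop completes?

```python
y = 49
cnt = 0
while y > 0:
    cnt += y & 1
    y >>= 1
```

Count set bits in 49 (binary: 0b110001)
`cnt` takes the values: 0 → 1 → 2 → 3

Answer: 3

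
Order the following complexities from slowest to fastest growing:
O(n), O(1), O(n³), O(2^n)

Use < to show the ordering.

Ordered by growth rate: O(1) < O(n) < O(n³) < O(2^n)

Answer: O(1) < O(n) < O(n³) < O(2^n)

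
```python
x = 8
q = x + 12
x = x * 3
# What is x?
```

Trace:
`x = 8` → x = 8
`q = x + 12` → q = 20
`x = x * 3` → x = 24
So x = 24

Answer: 24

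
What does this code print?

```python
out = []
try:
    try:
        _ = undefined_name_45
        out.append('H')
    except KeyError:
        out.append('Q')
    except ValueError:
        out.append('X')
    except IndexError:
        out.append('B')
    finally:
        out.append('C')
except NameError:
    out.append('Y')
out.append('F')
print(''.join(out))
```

Execution trace: 'C' (finally) → 'Y' (outer except NameError) → 'F' (after the try/except). Output: CYF

Answer: CYF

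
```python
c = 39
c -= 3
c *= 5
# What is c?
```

Trace:
`c = 39` → c = 39
`c -= 3` → c = 36
`c *= 5` → c = 180
So c = 180

Answer: 180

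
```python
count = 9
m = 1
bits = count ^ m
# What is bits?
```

Trace:
`count = 9` → count = 9
`m = 1` → m = 1
`bits = count ^ m` → bits = 8
So bits = 8

Answer: 8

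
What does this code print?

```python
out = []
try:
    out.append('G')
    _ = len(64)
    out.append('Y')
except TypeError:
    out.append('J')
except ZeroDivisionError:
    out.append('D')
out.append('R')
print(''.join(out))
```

Execution trace: 'G' (try body) → 'J' (except TypeError) → 'R' (after the try/except). Output: GJR

Answer: GJR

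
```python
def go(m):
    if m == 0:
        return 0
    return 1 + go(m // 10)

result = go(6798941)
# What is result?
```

Count of digits of 6798941: 7

Answer: 7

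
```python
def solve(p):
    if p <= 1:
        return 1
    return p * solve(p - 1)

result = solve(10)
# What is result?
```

solve(10) = 10 * 9 * 8 * 7 * 6 * 5 * 4 * 3 * 2 * 1 = 3628800

Answer: 3628800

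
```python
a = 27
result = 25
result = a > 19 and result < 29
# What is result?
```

Trace:
`a = 27` → a = 27
`result = 25` → result = 25
`result = a > 19 and result < 29` → result = True
So result = True

Answer: True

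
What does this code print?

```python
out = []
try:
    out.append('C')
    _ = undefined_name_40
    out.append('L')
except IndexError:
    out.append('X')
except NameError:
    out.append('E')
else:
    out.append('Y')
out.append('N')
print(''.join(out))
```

Execution trace: 'C' (try body) → 'E' (except NameError) → 'N' (after the try/except). Output: CEN

Answer: CEN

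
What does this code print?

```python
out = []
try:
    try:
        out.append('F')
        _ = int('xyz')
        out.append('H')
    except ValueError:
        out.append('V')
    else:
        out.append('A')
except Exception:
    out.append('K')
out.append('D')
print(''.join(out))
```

Execution trace: 'F' (inner try body) → 'V' (inner except ValueError) → 'D' (after the try/except). Output: FVD

Answer: FVD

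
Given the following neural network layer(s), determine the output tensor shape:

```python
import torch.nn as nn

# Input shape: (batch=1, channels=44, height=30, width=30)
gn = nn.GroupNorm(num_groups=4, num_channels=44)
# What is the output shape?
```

Input: (1, 44, 30, 30) -> Output: (1, 44, 30, 30)

Answer: (1, 44, 30, 30)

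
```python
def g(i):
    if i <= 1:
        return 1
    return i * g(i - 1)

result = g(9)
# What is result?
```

g(9) = 9 * 8 * 7 * 6 * 5 * 4 * 3 * 2 * 1 = 362880

Answer: 362880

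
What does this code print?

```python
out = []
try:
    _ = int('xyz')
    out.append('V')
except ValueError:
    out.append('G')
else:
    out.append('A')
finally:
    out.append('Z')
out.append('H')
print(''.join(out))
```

Execution trace: 'G' (except ValueError) → 'Z' (finally) → 'H' (after the try/except). Output: GZH

Answer: GZH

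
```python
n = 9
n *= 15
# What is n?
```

Trace:
`n = 9` → n = 9
`n *= 15` → n = 135
So n = 135

Answer: 135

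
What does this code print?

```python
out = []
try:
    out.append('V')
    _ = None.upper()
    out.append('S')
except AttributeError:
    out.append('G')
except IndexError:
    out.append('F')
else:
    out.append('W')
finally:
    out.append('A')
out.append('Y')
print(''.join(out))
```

Execution trace: 'V' (try body) → 'G' (except AttributeError) → 'A' (finally) → 'Y' (after the try/except). Output: VGAY

Answer: VGAY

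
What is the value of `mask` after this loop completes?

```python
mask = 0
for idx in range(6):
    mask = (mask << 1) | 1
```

Build 6 consecutive 1-bits: 0b111111
`mask` takes the values: 0 → 1 → 3 → 7 → 15 → 31 → 63

Answer: 63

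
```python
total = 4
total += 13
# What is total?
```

Trace:
`total = 4` → total = 4
`total += 13` → total = 17
So total = 17

Answer: 17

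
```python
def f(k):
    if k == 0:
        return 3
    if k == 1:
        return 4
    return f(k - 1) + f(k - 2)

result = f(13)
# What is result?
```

Build up from base cases: f(0)=3, f(1)=4, f(2)=7, f(3)=11, f(4)=18, f(5)=29, f(6)=47, ..., f(13)=1364

Answer: 1364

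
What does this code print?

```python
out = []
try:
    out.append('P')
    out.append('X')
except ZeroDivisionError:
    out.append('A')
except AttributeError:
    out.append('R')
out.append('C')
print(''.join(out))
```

Execution trace: 'P' (try body) → 'X' (try body, no exception) → 'C' (after the try/except). Output: PXC

Answer: PXC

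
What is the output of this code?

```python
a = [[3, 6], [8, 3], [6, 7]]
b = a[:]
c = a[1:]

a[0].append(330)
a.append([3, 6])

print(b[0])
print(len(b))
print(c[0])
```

Key concept: slice with nested mutation.
Step by step:
`a = [[3, 6], [8, 3], [6, 7]]` → a = [[3, 6], [8, 3], [6, 7]]
`b = a[:]` → b = [[3, 6], [8, 3], [6, 7]]
`c = a[1:]` → c = [[8, 3], [6, 7]]
`a[0].append(330)` → a = [[3, 6, 330], [8, 3], [6, 7]]; b = [[3, 6, 330], [8, 3], [6, 7]]
`a.append([3, 6])` → a = [[3, 6, 330], [8, 3], [6, 7], [3, 6]]
`print(b[0])` → prints [3, 6, 330]
`print(len(b))` → prints 3
`print(c[0])` → prints [8, 3]

Answer:
[3, 6, 330]
3
[8, 3]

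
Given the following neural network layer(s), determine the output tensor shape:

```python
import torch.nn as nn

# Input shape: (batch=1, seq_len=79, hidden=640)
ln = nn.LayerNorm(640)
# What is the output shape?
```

Input: (1, 79, 640) -> Output: (1, 79, 640)

Answer: (1, 79, 640)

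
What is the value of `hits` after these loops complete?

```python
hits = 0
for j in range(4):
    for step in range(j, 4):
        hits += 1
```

Upper triangle: 4 + 3 + ... + 1
`hits` takes the values: 0 → 1 → 2 → 3 → 4 → 5 → 6 → 7 → 8 → 9 → 10

Answer: 10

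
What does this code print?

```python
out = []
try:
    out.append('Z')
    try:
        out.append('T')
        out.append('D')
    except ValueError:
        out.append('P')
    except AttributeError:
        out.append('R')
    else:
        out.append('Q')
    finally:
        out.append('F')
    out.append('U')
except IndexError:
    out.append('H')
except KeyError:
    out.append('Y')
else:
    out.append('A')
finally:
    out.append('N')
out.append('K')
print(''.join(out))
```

Execution trace: 'Z' (try body) → 'T' (inner try body) → 'D' (inner try body, no exception) → 'Q' (inner else) → 'F' (inner finally) → 'U' (try body, no exception) → 'A' (else) → 'N' (finally) → 'K' (after the try/except). Output: ZTDQFUANK

Answer: ZTDQFUANK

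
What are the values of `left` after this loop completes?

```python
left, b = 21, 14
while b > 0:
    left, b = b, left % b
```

GCD of 21 and 14
`left` takes the values: 21 → 14 → 7

Answer: 7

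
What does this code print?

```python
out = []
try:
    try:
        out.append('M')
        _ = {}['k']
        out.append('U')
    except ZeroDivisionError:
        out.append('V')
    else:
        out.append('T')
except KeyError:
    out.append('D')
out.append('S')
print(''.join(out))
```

Execution trace: 'M' (try body) → 'D' (outer except KeyError) → 'S' (after the try/except). Output: MDS

Answer: MDS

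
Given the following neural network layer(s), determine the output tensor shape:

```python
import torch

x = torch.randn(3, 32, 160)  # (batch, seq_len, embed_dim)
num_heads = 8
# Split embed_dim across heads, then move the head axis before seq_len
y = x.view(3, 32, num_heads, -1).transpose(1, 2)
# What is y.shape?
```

Input: (3, 32, 160) -> head_dim = 160 // 8 = 20; after view: (3, 32, 8, 20) -> after transpose(1, 2): (3, 8, 32, 20) -> Output: (3, 8, 32, 20)

Answer: (3, 8, 32, 20)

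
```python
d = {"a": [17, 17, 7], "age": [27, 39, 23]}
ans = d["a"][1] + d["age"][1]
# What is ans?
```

Trace:
`d = {"a": [17, 17, 7], "age": [27, 39, 23]}` → d = {'a': [17, 17, 7], 'age': [27, 39, 23]}
`ans = d["a"][1] + d["age"][1]` → ans = 56
So ans = 56

Answer: 56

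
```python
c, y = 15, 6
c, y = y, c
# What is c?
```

Trace:
`c, y = 15, 6` → c = 15; y = 6
`c, y = y, c` → c = 6; y = 15
So c = 6

Answer: 6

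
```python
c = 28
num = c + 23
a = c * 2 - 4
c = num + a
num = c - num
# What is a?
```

Trace:
`c = 28` → c = 28
`num = c + 23` → num = 51
`a = c * 2 - 4` → a = 52
`c = num + a` → c = 103
`num = c - num` → num = 52
So a = 52

Answer: 52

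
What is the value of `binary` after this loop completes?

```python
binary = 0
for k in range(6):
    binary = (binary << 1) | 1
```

Build 6 consecutive 1-bits: 0b111111
`binary` takes the values: 0 → 1 → 3 → 7 → 15 → 31 → 63

Answer: 63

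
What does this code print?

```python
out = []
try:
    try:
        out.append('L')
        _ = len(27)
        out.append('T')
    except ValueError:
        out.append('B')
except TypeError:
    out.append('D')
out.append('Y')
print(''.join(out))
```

Execution trace: 'L' (inner try body) → 'D' (outer except TypeError) → 'Y' (after the try/except). Output: LDY

Answer: LDY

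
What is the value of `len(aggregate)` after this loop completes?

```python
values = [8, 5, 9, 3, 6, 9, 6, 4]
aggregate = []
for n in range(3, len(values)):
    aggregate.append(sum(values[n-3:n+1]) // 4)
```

Number of 4-element averages
`aggregate` takes the values: [] → [6] → [6, 5] → [6, 5, 6] → [6, 5, 6, 6] → [6, 5, 6, 6, 6]
So `len(aggregate)` = 5

Answer: 5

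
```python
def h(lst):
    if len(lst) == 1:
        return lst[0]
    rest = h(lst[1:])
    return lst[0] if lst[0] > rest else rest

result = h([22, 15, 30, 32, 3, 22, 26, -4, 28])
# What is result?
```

Recursive max over [22, 15, 30, 32, 3, 22, 26, -4, 28] = 32

Answer: 32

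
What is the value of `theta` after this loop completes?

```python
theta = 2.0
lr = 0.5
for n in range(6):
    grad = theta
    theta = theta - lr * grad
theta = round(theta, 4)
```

Gradient descent: w = 2.0 * (1 - 0.5)^6
`theta` takes the values: 2.0 → 1.0 → 0.5 → 0.25 → 0.125 → 0.0625 → 0.03125 → 0.0312

Answer: 0.0312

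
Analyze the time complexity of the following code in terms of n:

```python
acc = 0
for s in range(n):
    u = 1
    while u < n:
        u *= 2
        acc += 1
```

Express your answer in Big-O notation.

Each loop level contributes: n × log n. Multiplying the contributions gives O(n log n).

Answer: O(n log n)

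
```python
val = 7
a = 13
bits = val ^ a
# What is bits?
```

Trace:
`val = 7` → val = 7
`a = 13` → a = 13
`bits = val ^ a` → bits = 10
So bits = 10

Answer: 10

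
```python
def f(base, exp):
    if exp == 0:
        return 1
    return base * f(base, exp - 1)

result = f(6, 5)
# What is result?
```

f(6, 5) = 6 * 6 * 6 * 6 * 6 = 7776

Answer: 7776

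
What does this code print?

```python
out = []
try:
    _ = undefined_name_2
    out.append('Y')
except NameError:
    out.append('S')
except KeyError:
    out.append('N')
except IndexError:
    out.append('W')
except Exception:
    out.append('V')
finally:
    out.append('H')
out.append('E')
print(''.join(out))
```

Execution trace: 'S' (except NameError) → 'H' (finally) → 'E' (after the try/except). Output: SHE

Answer: SHE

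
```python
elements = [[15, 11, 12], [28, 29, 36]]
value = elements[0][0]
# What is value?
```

Trace:
`elements = [[15, 11, 12], [28, 29, 36]]` → elements = [[15, 11, 12], [28, 29, 36]]
`value = elements[0][0]` → value = 15
So value = 15

Answer: 15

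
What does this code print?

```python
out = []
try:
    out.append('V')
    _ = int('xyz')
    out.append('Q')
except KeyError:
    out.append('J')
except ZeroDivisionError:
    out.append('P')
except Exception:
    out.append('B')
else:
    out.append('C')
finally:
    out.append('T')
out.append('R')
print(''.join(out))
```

Execution trace: 'V' (try body) → 'B' (except Exception) → 'T' (finally) → 'R' (after the try/except). Output: VBTR

Answer: VBTR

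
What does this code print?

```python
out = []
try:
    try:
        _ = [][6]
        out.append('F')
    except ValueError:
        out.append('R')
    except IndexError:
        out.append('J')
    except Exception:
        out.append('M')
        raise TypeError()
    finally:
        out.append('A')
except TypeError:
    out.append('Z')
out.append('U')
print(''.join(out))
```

Execution trace: 'J' (inner except IndexError) → 'A' (inner finally) → 'U' (after the try/except). Output: JAU

Answer: JAU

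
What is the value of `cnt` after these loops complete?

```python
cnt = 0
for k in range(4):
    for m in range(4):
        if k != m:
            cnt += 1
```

4² - 4 (exclude diagonal)
`cnt` takes the values: 0 → 1 → 2 → 3 → 4 → 5 → 6 → 7 → 8 → 9 → 10 → 11 → 12

Answer: 12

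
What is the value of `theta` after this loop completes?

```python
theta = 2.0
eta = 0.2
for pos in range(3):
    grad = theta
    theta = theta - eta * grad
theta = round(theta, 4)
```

Gradient descent: w = 2.0 * (1 - 0.2)^3
`theta` takes the values: 2.0 → 1.6 → 1.28 → 1.024

Answer: 1.024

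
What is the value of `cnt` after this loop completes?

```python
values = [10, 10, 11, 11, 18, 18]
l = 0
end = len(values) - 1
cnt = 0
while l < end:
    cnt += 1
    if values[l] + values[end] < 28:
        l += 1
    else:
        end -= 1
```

Steps to find pair summing to 28
`cnt` takes the values: 0 → 1 → 2 → 3 → 4 → 5

Answer: 5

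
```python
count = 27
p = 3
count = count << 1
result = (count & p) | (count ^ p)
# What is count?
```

Trace:
`count = 27` → count = 27
`p = 3` → p = 3
`count = count << 1` → count = 54
`result = (count & p) | (count ^ p)` → result = 55
So count = 54

Answer: 54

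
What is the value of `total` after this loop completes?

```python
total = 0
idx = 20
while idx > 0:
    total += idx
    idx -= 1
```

Sum 20 down to 1
`total` takes the values: 0 → 20 → 39 → 57 → 74 → 90 → 105 → 119 → 132 → 144 → 155 → 165 → 174 → 182 → 189 → 195 → 200 → 204 → 207 → 209 → 210

Answer: 210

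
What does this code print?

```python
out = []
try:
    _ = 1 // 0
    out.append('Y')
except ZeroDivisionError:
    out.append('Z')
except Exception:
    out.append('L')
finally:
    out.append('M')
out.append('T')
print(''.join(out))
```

Execution trace: 'Z' (except ZeroDivisionError) → 'M' (finally) → 'T' (after the try/except). Output: ZMT

Answer: ZMT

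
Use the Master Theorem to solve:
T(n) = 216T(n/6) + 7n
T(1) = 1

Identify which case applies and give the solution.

a=216, b=6, f(n)=7n. log_6(216) = 3. Since c=1 < 3, Case 1 applies: T(n) = Θ(n^log_b(a)) = O(n^3).

Answer: O(n^3) - Case 1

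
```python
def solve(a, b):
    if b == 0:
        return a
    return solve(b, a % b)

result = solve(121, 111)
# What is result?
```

solve(121, 111) -> solve(111, 10) -> solve(10, 1) -> solve(1, 0) -> 1

Answer: 1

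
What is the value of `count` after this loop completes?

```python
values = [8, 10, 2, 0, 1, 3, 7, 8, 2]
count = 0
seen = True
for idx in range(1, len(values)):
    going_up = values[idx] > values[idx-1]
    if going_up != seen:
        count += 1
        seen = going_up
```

Count direction changes in [8, 10, 2, 0, 1, 3, 7, 8, 2]
`count` takes the values: 0 → 1 → 2 → 3

Answer: 3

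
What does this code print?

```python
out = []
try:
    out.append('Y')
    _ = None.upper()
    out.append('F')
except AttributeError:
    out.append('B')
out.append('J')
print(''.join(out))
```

Execution trace: 'Y' (try body) → 'B' (except AttributeError) → 'J' (after the try/except). Output: YBJ

Answer: YBJ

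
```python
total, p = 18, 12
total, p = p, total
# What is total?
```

Trace:
`total, p = 18, 12` → total = 18; p = 12
`total, p = p, total` → total = 12; p = 18
So total = 12

Answer: 12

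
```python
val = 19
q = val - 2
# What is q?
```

Trace:
`val = 19` → val = 19
`q = val - 2` → q = 17
So q = 17

Answer: 17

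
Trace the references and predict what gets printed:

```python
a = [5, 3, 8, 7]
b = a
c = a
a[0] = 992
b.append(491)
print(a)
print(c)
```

Key concept: multiple aliases.
Step by step:
`a = [5, 3, 8, 7]` → a = [5, 3, 8, 7]
`b = a` → b = [5, 3, 8, 7] (same object as a)
`c = a` → c = [5, 3, 8, 7] (same object as a, b)
`a[0] = 992` → a = [992, 3, 8, 7] (same object as b, c); b = [992, 3, 8, 7] (same object as a, c); c = [992, 3, 8, 7] (same object as a, b)
`b.append(491)` → a = [992, 3, 8, 7, 491] (same object as b, c); b = [992, 3, 8, 7, 491] (same object as a, c); c = [992, 3, 8, 7, 491] (same object as a, b)
`print(a)` → prints [992, 3, 8, 7, 491]
`print(c)` → prints [992, 3, 8, 7, 491]

Answer:
[992, 3, 8, 7, 491]
[992, 3, 8, 7, 491]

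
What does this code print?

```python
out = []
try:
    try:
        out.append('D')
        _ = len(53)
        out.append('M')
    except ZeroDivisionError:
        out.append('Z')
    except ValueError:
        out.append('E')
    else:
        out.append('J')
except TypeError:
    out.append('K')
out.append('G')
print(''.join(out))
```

Execution trace: 'D' (try body) → 'K' (outer except TypeError) → 'G' (after the try/except). Output: DKG

Answer: DKG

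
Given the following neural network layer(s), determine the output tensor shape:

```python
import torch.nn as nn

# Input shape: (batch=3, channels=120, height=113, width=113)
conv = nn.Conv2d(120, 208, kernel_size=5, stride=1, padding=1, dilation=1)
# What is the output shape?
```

Input: (3, 120, 113, 113) -> Output: (3, 208, 111, 111)

Answer: (3, 208, 111, 111)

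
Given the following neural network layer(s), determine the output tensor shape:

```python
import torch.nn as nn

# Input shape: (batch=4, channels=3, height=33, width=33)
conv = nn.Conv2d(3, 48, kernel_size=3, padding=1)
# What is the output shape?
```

Input: (4, 3, 33, 33) -> Output: (4, 48, 33, 33)

Answer: (4, 48, 33, 33)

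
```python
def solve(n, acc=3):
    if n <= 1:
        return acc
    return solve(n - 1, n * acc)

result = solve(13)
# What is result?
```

Accumulator trace (n, acc): (13, 3) -> (12, 39) -> (11, 468) -> (10, 5148) -> (9, 51480) -> (8, 463320) -> (7, 3706560) -> (6, 25945920) -> (5, 155675520) -> (4, 778377600) -> (3, 3113510400) -> (2, 9340531200) -> (1, 18681062400) -> return 18681062400

Answer: 18681062400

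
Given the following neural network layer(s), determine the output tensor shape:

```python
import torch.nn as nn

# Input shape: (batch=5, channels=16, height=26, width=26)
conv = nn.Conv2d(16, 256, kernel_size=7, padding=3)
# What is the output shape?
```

Input: (5, 16, 26, 26) -> Output: (5, 256, 26, 26)

Answer: (5, 256, 26, 26)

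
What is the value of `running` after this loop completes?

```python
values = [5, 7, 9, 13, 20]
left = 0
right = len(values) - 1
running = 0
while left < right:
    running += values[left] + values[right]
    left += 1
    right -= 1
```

Sum of pairs from ends
`running` takes the values: 0 → 25 → 45

Answer: 45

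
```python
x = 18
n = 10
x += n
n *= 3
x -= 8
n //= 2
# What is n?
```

Trace:
`x = 18` → x = 18
`n = 10` → n = 10
`x += n` → x = 28
`n *= 3` → n = 30
`x -= 8` → x = 20
`n //= 2` → n = 15
So n = 15

Answer: 15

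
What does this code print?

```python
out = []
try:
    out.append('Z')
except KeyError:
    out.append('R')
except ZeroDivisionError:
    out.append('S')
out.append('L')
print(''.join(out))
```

Execution trace: 'Z' (try body, no exception) → 'L' (after the try/except). Output: ZL

Answer: ZL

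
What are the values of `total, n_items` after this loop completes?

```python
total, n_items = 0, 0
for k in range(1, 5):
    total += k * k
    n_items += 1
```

Sum of squares and count
`total, n_items` takes the values: (0, 0) → (1, 0) → (1, 1) → (5, 1) → (5, 2) → (14, 2) → (14, 3) → (30, 3) → (30, 4)

Answer: 30, 4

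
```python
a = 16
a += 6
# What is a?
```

Trace:
`a = 16` → a = 16
`a += 6` → a = 22
So a = 22

Answer: 22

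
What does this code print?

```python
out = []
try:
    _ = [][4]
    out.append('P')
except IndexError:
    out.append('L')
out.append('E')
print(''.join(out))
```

Execution trace: 'L' (except IndexError) → 'E' (after the try/except). Output: LE

Answer: LE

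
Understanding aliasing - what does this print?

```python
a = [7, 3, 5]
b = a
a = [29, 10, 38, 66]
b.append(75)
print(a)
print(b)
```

Key concept: rebinding vs mutation: a is rebound to a new list, b still points at the original.
Step by step:
`a = [7, 3, 5]` → a = [7, 3, 5]
`b = a` → b = [7, 3, 5] (same object as a)
`a = [29, 10, 38, 66]` → a = [29, 10, 38, 66]
`b.append(75)` → b = [7, 3, 5, 75]
`print(a)` → prints [29, 10, 38, 66]
`print(b)` → prints [7, 3, 5, 75]

Answer:
[29, 10, 38, 66]
[7, 3, 5, 75]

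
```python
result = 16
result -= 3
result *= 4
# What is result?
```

Trace:
`result = 16` → result = 16
`result -= 3` → result = 13
`result *= 4` → result = 52
So result = 52

Answer: 52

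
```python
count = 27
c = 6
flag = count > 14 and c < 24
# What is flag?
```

Trace:
`count = 27` → count = 27
`c = 6` → c = 6
`flag = count > 14 and c < 24` → flag = True
So flag = True

Answer: True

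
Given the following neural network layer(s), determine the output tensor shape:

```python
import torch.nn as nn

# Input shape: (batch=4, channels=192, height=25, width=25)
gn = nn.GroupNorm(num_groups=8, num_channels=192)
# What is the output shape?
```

Input: (4, 192, 25, 25) -> Output: (4, 192, 25, 25)

Answer: (4, 192, 25, 25)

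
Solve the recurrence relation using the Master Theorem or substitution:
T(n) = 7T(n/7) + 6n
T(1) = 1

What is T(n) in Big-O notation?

By Master Theorem: a=7, b=7, f(n)=6n. Since log_7(7) = 1 and f(n) = Θ(n^1), Case 2 applies. T(n) = O(n log n).

Answer: O(n log n)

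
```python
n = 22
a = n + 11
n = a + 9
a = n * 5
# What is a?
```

Trace:
`n = 22` → n = 22
`a = n + 11` → a = 33
`n = a + 9` → n = 42
`a = n * 5` → a = 210
So a = 210

Answer: 210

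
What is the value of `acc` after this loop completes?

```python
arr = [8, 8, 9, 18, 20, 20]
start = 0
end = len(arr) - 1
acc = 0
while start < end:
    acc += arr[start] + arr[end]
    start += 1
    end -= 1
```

Sum of pairs from ends
`acc` takes the values: 0 → 28 → 56 → 83

Answer: 83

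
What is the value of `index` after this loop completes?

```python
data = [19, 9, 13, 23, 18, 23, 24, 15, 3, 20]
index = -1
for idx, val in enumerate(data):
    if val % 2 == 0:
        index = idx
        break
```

First even number index in [19, 9, 13, 23, 18, 23, 24, 15, 3, 20]
`index` takes the values: -1 → 4

Answer: 4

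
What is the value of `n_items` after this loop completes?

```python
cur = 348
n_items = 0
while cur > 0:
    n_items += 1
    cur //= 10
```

Count digits by repeated division by 10
`n_items` takes the values: 0 → 1 → 2 → 3

Answer: 3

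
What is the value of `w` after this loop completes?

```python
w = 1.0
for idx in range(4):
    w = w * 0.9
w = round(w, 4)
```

Exponential decay: 1.0 * 0.9^4
`w` takes the values: 1.0 → 0.9 → 0.81 → 0.729 → 0.6561

Answer: 0.6561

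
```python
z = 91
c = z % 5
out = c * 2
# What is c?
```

Trace:
`z = 91` → z = 91
`c = z % 5` → c = 1
`out = c * 2` → out = 2
So c = 1

Answer: 1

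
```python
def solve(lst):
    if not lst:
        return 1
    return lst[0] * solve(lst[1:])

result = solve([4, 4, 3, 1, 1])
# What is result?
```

Product over [4, 4, 3, 1, 1] = 4 * 4 * 3 * 1 * 1 = 48

Answer: 48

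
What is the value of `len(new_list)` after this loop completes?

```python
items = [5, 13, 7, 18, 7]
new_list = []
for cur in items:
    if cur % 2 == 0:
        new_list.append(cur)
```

Count even numbers in [5, 13, 7, 18, 7]
`new_list` takes the values: [] → [18]
So `len(new_list)` = 1

Answer: 1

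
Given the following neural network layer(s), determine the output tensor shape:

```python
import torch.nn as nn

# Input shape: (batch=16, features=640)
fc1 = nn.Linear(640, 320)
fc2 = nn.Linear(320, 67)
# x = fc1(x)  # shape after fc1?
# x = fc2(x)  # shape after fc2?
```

Input: (16, 640) -> after fc1: (16, 320) -> Output: (16, 67)

Answer: (16, 67)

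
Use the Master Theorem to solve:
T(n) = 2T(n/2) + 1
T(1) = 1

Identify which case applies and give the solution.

a=2, b=2, f(n)=1. log_2(2) = 1. Since c=0 < 1, Case 1 applies: T(n) = Θ(n^log_b(a)) = O(n).

Answer: O(n) - Case 1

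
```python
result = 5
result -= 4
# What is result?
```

Trace:
`result = 5` → result = 5
`result -= 4` → result = 1
So result = 1

Answer: 1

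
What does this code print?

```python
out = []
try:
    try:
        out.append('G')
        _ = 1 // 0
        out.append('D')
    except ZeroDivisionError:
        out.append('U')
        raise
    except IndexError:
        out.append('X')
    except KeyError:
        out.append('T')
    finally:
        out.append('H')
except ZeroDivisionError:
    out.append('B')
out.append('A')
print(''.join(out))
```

Execution trace: 'G' (inner try body) → 'U' (inner except ZeroDivisionError) → 'H' (inner finally) → 'B' (outer except ZeroDivisionError) → 'A' (after the try/except). Output: GUHBA

Answer: GUHBA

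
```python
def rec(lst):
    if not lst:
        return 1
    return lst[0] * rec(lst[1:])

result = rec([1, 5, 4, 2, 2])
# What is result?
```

Product over [1, 5, 4, 2, 2] = 1 * 5 * 4 * 2 * 2 = 80

Answer: 80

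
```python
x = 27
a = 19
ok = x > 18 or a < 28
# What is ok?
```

Trace:
`x = 27` → x = 27
`a = 19` → a = 19
`ok = x > 18 or a < 28` → ok = True
So ok = True

Answer: True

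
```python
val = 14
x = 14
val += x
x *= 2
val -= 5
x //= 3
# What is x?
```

Trace:
`val = 14` → val = 14
`x = 14` → x = 14
`val += x` → val = 28
`x *= 2` → x = 28
`val -= 5` → val = 23
`x //= 3` → x = 9
So x = 9

Answer: 9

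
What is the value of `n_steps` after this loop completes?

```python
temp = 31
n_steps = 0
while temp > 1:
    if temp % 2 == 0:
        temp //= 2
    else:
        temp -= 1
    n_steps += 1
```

Steps to reduce 31 to 1
`n_steps` takes the values: 0 → 1 → 2 → 3 → 4 → 5 → 6 → 7 → 8

Answer: 8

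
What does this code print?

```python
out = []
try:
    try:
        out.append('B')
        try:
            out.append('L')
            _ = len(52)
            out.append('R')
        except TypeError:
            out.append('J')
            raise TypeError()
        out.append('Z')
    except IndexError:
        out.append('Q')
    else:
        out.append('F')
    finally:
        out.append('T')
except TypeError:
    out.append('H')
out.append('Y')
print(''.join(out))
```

Execution trace: 'B' (try body) → 'L' (inner try body) → 'J' (inner except TypeError) → 'T' (finally) → 'H' (outer except TypeError) → 'Y' (after the try/except). Output: BLJTHY

Answer: BLJTHY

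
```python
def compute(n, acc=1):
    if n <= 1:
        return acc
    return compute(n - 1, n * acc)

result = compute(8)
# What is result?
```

Accumulator trace (n, acc): (8, 1) -> (7, 8) -> (6, 56) -> (5, 336) -> (4, 1680) -> (3, 6720) -> (2, 20160) -> (1, 40320) -> return 40320

Answer: 40320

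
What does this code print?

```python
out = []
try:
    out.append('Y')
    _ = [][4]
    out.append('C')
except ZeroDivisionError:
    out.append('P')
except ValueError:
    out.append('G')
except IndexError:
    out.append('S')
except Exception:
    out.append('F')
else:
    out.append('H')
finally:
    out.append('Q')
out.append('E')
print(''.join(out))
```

Execution trace: 'Y' (try body) → 'S' (except IndexError) → 'Q' (finally) → 'E' (after the try/except). Output: YSQE

Answer: YSQE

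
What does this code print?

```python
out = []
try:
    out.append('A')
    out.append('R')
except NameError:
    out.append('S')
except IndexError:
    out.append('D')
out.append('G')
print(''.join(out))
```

Execution trace: 'A' (try body) → 'R' (try body, no exception) → 'G' (after the try/except). Output: ARG

Answer: ARG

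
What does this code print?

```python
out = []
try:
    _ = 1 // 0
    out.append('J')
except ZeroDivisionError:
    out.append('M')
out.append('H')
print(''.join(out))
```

Execution trace: 'M' (except ZeroDivisionError) → 'H' (after the try/except). Output: MH

Answer: MH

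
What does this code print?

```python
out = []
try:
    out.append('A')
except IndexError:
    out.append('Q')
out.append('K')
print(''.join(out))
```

Execution trace: 'A' (try body, no exception) → 'K' (after the try/except). Output: AK

Answer: AK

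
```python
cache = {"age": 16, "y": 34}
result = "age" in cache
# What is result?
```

Trace:
`cache = {"age": 16, "y": 34}` → cache = {'age': 16, 'y': 34}
`result = "age" in cache` → result = True
So result = True

Answer: True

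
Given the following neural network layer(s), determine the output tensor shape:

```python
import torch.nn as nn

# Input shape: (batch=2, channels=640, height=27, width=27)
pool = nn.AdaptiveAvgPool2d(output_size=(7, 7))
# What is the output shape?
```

Input: (2, 640, 27, 27) -> Output: (2, 640, 7, 7)

Answer: (2, 640, 7, 7)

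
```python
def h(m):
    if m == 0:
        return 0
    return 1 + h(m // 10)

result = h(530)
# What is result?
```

Count of digits of 530: 3

Answer: 3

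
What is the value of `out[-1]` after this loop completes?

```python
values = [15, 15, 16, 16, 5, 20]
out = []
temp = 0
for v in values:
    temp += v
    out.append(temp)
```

Cumulative sum ends at 87
`out` takes the values: [] → [15] → [15, 30] → [15, 30, 46] → [15, 30, 46, 62] → [15, 30, 46, 62, 67] → [15, 30, 46, 62, 67, 87]
So `out[-1]` = 87

Answer: 87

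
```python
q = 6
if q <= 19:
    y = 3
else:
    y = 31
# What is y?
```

Trace:
`q = 6` → q = 6
`if q <= 19: ...` → q <= 19 is True → y = 3
So y = 3

Answer: 3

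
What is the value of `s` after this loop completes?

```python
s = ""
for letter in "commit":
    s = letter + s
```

Reverse 'commit'
`s` takes the values: "" → "c" → "oc" → "moc" → "mmoc" → "immoc" → "timmoc"

Answer: "timmoc"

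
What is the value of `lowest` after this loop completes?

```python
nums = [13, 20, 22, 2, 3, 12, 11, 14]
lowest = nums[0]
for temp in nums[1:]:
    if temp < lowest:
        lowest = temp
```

Minimum of [13, 20, 22, 2, 3, 12, 11, 14]
`lowest` takes the values: 13 → 2

Answer: 2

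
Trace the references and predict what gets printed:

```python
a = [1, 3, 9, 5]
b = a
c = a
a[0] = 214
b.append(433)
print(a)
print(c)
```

Key concept: multiple aliases.
Step by step:
`a = [1, 3, 9, 5]` → a = [1, 3, 9, 5]
`b = a` → b = [1, 3, 9, 5] (same object as a)
`c = a` → c = [1, 3, 9, 5] (same object as a, b)
`a[0] = 214` → a = [214, 3, 9, 5] (same object as b, c); b = [214, 3, 9, 5] (same object as a, c); c = [214, 3, 9, 5] (same object as a, b)
`b.append(433)` → a = [214, 3, 9, 5, 433] (same object as b, c); b = [214, 3, 9, 5, 433] (same object as a, c); c = [214, 3, 9, 5, 433] (same object as a, b)
`print(a)` → prints [214, 3, 9, 5, 433]
`print(c)` → prints [214, 3, 9, 5, 433]

Answer:
[214, 3, 9, 5, 433]
[214, 3, 9, 5, 433]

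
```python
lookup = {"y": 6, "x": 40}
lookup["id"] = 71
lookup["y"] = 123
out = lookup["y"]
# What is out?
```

Trace:
`lookup = {"y": 6, "x": 40}` → lookup = {'y': 6, 'x': 40}
`lookup["id"] = 71` → lookup = {'y': 6, 'x': 40, 'id': 71}
`lookup["y"] = 123` → lookup = {'y': 123, 'x': 40, 'id': 71}
`out = lookup["y"]` → out = 123
So out = 123

Answer: 123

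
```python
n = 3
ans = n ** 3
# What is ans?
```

Trace:
`n = 3` → n = 3
`ans = n ** 3` → ans = 27
So ans = 27

Answer: 27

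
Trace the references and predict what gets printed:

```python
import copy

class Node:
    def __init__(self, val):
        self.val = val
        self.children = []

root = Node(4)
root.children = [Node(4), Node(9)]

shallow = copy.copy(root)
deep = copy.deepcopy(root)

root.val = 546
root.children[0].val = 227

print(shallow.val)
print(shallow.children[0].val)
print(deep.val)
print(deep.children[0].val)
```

Key concept: deep copy with custom objects.
Step by step:
`root = Node(4)` → root = Node(val=4, children=[])
`root.children = [Node(4), Node(9)]` → root = Node(val=4, children=[Node(val=4, children=[]), Node(val=9, children=[])])
`shallow = copy.copy(root)` → shallow = Node(val=4, children=[Node(val=4, children=[]), Node(val=9, children=[])])
`deep = copy.deepcopy(root)` → deep = Node(val=4, children=[Node(val=4, children=[]), Node(val=9, children=[])])
`root.val = 546` → root = Node(val=546, children=[Node(val=4, children=[]), Node(val=9, children=[])])
`root.children[0].val = 227` → root = Node(val=546, children=[Node(val=227, children=[]), Node(val=9, children=[])]); shallow = Node(val=4, children=[Node(val=227, children=[]), Node(val=9, children=[])])
`print(shallow.val)` → prints 4
`print(shallow.children[0].val)` → prints 227
`print(deep.val)` → prints 4
`print(deep.children[0].val)` → prints 4

Answer:
4
227
4
4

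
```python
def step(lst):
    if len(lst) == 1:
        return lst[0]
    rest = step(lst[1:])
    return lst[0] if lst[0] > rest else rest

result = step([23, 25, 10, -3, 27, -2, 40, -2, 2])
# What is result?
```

Recursive max over [23, 25, 10, -3, 27, -2, 40, -2, 2] = 40

Answer: 40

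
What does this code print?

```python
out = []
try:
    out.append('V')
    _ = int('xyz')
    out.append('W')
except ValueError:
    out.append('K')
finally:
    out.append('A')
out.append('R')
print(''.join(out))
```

Execution trace: 'V' (try body) → 'K' (except ValueError) → 'A' (finally) → 'R' (after the try/except). Output: VKAR

Answer: VKAR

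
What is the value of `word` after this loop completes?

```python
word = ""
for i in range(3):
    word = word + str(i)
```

Concatenate digits 0 to 2
`word` takes the values: "" → "0" → "01" → "012"

Answer: "012"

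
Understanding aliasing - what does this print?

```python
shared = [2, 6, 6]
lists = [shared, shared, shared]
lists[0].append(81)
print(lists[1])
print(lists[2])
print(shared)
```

Key concept: list of same reference.
Step by step:
`shared = [2, 6, 6]` → shared = [2, 6, 6]
`lists = [shared, shared, shared]` → lists = [[2, 6, 6], [2, 6, 6], [2, 6, 6]]
`lists[0].append(81)` → shared = [2, 6, 6, 81]; lists = [[2, 6, 6, 81], [2, 6, 6, 81], [2, 6, 6, 81]]
`print(lists[1])` → prints [2, 6, 6, 81]
`print(lists[2])` → prints [2, 6, 6, 81]
`print(shared)` → prints [2, 6, 6, 81]

Answer:
[2, 6, 6, 81]
[2, 6, 6, 81]
[2, 6, 6, 81]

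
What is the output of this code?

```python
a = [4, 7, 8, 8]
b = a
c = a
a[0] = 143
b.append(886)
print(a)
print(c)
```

Key concept: multiple aliases.
Step by step:
`a = [4, 7, 8, 8]` → a = [4, 7, 8, 8]
`b = a` → b = [4, 7, 8, 8] (same object as a)
`c = a` → c = [4, 7, 8, 8] (same object as a, b)
`a[0] = 143` → a = [143, 7, 8, 8] (same object as b, c); b = [143, 7, 8, 8] (same object as a, c); c = [143, 7, 8, 8] (same object as a, b)
`b.append(886)` → a = [143, 7, 8, 8, 886] (same object as b, c); b = [143, 7, 8, 8, 886] (same object as a, c); c = [143, 7, 8, 8, 886] (same object as a, b)
`print(a)` → prints [143, 7, 8, 8, 886]
`print(c)` → prints [143, 7, 8, 8, 886]

Answer:
[143, 7, 8, 8, 886]
[143, 7, 8, 8, 886]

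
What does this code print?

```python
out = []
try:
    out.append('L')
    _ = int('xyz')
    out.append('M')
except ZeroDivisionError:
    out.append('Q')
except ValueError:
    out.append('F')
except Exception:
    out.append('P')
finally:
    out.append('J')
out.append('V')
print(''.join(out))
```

Execution trace: 'L' (try body) → 'F' (except ValueError) → 'J' (finally) → 'V' (after the try/except). Output: LFJV

Answer: LFJV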